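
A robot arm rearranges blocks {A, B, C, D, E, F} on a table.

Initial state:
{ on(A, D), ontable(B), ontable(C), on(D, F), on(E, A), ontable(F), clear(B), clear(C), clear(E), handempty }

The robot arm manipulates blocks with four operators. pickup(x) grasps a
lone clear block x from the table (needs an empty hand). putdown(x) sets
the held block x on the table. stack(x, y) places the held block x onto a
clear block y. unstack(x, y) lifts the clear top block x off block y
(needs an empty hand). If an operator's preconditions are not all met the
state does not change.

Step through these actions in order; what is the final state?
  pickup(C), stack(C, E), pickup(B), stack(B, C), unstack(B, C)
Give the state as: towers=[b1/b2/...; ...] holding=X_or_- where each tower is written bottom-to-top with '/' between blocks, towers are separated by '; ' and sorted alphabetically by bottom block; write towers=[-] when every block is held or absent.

step 1 (pickup(C)): towers=[B; F/D/A/E] holding=C
step 2 (stack(C, E)): towers=[B; F/D/A/E/C] holding=-
step 3 (pickup(B)): towers=[F/D/A/E/C] holding=B
step 4 (stack(B, C)): towers=[F/D/A/E/C/B] holding=-
step 5 (unstack(B, C)): towers=[F/D/A/E/C] holding=B

towers=[F/D/A/E/C] holding=B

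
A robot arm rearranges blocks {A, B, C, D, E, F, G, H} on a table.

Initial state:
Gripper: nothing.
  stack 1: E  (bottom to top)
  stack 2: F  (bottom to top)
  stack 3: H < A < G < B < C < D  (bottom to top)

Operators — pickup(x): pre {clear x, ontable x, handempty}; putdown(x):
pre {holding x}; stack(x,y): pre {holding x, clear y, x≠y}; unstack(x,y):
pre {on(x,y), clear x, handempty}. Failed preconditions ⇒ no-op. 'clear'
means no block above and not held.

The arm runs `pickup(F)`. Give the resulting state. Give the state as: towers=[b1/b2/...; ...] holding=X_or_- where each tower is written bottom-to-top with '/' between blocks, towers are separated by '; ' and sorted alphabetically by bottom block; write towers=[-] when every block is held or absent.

towers=[E; H/A/G/B/C/D] holding=F

before: towers=[E; F; H/A/G/B/C/D] holding=-
pre[pickup(F)]: clear(F) ok, ontable(F) ok, handempty ok
all met → apply pickup(F)
after:  towers=[E; H/A/G/B/C/D] holding=F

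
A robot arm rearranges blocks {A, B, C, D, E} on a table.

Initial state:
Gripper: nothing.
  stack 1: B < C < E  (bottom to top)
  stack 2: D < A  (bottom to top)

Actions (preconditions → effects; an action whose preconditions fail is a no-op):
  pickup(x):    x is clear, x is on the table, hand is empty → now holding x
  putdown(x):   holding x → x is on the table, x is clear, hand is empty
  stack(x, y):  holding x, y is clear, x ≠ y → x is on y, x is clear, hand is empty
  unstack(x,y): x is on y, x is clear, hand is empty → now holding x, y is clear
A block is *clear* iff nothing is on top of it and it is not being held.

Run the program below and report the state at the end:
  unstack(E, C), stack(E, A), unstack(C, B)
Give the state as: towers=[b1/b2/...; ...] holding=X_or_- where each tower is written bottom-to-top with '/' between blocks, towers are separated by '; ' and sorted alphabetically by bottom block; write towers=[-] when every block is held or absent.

towers=[B; D/A/E] holding=C

step 1 (unstack(E, C)): towers=[B/C; D/A] holding=E
step 2 (stack(E, A)): towers=[B/C; D/A/E] holding=-
step 3 (unstack(C, B)): towers=[B; D/A/E] holding=C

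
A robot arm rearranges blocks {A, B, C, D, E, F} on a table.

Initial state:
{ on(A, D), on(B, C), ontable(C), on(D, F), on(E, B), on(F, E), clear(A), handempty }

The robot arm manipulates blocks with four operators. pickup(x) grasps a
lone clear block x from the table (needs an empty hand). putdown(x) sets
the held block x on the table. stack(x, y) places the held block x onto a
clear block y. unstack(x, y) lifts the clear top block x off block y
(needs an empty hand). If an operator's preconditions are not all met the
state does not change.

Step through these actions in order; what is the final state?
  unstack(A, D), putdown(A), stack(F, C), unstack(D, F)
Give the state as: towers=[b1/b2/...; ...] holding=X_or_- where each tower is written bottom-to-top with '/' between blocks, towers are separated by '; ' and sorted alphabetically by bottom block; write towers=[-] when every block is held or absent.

towers=[A; C/B/E/F] holding=D

step 1 (unstack(A, D)): towers=[C/B/E/F/D] holding=A
step 2 (putdown(A)): towers=[A; C/B/E/F/D] holding=-
step 3 (stack(F, C)) [no-op]: towers=[A; C/B/E/F/D] holding=-
step 4 (unstack(D, F)): towers=[A; C/B/E/F] holding=D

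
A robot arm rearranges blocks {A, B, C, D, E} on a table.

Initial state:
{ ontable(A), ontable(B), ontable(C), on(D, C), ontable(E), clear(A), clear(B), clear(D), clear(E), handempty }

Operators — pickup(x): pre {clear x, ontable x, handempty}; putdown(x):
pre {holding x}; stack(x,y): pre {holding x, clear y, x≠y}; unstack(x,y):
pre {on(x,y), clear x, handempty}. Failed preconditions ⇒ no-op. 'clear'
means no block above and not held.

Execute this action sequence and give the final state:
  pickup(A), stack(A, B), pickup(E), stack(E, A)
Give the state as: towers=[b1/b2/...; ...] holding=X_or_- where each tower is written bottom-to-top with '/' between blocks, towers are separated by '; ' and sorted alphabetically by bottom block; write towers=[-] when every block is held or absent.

step 1 (pickup(A)): towers=[B; C/D; E] holding=A
step 2 (stack(A, B)): towers=[B/A; C/D; E] holding=-
step 3 (pickup(E)): towers=[B/A; C/D] holding=E
step 4 (stack(E, A)): towers=[B/A/E; C/D] holding=-

towers=[B/A/E; C/D] holding=-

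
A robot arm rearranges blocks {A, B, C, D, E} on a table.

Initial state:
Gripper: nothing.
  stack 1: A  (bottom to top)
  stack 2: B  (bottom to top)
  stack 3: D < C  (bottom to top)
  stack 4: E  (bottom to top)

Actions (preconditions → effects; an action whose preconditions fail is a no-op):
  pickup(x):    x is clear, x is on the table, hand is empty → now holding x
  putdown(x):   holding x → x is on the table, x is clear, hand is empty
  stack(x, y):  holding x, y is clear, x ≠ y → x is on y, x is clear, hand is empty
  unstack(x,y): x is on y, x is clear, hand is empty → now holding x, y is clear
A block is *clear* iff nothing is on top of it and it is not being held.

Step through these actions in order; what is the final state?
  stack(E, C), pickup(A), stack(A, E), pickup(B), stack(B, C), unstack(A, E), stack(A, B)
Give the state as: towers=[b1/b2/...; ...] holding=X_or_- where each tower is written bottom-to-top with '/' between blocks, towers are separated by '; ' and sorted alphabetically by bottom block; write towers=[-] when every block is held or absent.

step 1 (stack(E, C)) [no-op]: towers=[A; B; D/C; E] holding=-
step 2 (pickup(A)): towers=[B; D/C; E] holding=A
step 3 (stack(A, E)): towers=[B; D/C; E/A] holding=-
step 4 (pickup(B)): towers=[D/C; E/A] holding=B
step 5 (stack(B, C)): towers=[D/C/B; E/A] holding=-
step 6 (unstack(A, E)): towers=[D/C/B; E] holding=A
step 7 (stack(A, B)): towers=[D/C/B/A; E] holding=-

towers=[D/C/B/A; E] holding=-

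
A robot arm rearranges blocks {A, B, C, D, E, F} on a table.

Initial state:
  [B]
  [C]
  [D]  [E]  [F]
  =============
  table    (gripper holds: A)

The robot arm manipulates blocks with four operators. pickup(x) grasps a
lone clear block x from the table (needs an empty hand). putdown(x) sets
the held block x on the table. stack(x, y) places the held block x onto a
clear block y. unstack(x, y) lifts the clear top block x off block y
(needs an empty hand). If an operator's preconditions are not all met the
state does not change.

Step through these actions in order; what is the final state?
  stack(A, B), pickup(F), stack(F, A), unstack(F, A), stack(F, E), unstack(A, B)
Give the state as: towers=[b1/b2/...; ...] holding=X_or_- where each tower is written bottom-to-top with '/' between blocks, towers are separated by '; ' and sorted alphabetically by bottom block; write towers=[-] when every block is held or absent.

towers=[D/C/B; E/F] holding=A

step 1 (stack(A, B)): towers=[D/C/B/A; E; F] holding=-
step 2 (pickup(F)): towers=[D/C/B/A; E] holding=F
step 3 (stack(F, A)): towers=[D/C/B/A/F; E] holding=-
step 4 (unstack(F, A)): towers=[D/C/B/A; E] holding=F
step 5 (stack(F, E)): towers=[D/C/B/A; E/F] holding=-
step 6 (unstack(A, B)): towers=[D/C/B; E/F] holding=A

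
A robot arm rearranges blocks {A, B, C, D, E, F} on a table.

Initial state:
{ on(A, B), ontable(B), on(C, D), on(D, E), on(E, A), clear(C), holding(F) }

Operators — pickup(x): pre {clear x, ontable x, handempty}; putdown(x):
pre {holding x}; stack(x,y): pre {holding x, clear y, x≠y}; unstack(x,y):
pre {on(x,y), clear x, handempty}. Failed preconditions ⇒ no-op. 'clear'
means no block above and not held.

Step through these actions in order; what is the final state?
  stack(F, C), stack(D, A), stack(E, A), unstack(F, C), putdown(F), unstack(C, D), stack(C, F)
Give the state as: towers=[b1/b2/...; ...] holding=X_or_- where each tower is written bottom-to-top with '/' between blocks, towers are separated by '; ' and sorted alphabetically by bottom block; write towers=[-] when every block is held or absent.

towers=[B/A/E/D; F/C] holding=-

step 1 (stack(F, C)): towers=[B/A/E/D/C/F] holding=-
step 2 (stack(D, A)) [no-op]: towers=[B/A/E/D/C/F] holding=-
step 3 (stack(E, A)) [no-op]: towers=[B/A/E/D/C/F] holding=-
step 4 (unstack(F, C)): towers=[B/A/E/D/C] holding=F
step 5 (putdown(F)): towers=[B/A/E/D/C; F] holding=-
step 6 (unstack(C, D)): towers=[B/A/E/D; F] holding=C
step 7 (stack(C, F)): towers=[B/A/E/D; F/C] holding=-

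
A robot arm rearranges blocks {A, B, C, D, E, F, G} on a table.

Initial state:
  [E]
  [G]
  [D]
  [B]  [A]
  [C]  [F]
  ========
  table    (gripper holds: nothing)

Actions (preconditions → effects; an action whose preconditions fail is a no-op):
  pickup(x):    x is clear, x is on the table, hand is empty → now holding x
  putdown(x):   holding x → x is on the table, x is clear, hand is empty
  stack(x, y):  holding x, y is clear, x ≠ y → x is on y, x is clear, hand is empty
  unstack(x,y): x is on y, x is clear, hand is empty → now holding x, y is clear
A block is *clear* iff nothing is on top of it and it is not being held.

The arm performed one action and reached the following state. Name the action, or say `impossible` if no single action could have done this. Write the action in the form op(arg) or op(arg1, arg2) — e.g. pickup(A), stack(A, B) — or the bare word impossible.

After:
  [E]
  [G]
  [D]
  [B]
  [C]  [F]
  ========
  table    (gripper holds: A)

unstack(A, F)

target: towers=[C/B/D/G/E; F] holding=A
     unstack(A, F) → towers=[C/B/D/G/E; F] holding=A  ← match
     unstack(E, G) → towers=[C/B/D/G; F/A] holding=E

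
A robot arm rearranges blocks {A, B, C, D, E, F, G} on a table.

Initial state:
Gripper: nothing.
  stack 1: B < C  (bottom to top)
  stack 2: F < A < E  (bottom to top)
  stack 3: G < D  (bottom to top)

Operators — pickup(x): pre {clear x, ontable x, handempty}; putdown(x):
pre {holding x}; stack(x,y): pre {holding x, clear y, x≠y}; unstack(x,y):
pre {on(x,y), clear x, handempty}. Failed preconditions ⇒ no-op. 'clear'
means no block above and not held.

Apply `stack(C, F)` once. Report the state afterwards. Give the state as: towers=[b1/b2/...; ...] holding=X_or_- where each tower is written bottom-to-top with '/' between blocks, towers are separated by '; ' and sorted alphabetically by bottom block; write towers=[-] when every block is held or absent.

before: towers=[B/C; F/A/E; G/D] holding=-
pre[stack(C, F)]: holding(C) no, clear(F) no, C≠F yes
holding(C), clear(F) unmet → stack(C, F) is a no-op
after:  towers=[B/C; F/A/E; G/D] holding=-

towers=[B/C; F/A/E; G/D] holding=-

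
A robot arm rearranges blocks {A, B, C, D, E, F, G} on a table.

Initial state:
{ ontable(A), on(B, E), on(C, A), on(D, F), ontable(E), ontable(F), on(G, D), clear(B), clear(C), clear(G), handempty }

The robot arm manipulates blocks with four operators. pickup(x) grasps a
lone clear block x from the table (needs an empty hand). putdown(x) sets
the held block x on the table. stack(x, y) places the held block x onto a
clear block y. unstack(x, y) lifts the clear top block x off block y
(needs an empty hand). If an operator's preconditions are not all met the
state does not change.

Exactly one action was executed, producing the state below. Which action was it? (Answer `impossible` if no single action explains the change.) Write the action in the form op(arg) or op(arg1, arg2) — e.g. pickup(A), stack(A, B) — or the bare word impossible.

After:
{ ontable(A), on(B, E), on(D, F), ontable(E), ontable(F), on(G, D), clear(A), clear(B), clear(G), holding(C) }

target: towers=[A; E/B; F/D/G] holding=C
     unstack(B, E) → towers=[A/C; E; F/D/G] holding=B
     unstack(G, D) → towers=[A/C; E/B; F/D] holding=G
     unstack(C, A) → towers=[A; E/B; F/D/G] holding=C  ← match

unstack(C, A)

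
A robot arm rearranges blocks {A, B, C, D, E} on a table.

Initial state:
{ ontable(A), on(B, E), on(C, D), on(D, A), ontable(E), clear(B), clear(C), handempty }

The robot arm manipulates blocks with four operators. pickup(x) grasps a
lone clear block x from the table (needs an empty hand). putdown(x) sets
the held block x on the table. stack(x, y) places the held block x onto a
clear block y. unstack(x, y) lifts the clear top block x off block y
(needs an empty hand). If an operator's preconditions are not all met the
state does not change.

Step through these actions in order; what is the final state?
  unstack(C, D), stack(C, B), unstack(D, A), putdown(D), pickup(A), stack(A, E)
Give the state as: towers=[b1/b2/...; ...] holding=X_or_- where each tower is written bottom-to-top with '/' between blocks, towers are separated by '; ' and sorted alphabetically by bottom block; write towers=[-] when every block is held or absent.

towers=[D; E/B/C] holding=A

step 1 (unstack(C, D)): towers=[A/D; E/B] holding=C
step 2 (stack(C, B)): towers=[A/D; E/B/C] holding=-
step 3 (unstack(D, A)): towers=[A; E/B/C] holding=D
step 4 (putdown(D)): towers=[A; D; E/B/C] holding=-
step 5 (pickup(A)): towers=[D; E/B/C] holding=A
step 6 (stack(A, E)) [no-op]: towers=[D; E/B/C] holding=A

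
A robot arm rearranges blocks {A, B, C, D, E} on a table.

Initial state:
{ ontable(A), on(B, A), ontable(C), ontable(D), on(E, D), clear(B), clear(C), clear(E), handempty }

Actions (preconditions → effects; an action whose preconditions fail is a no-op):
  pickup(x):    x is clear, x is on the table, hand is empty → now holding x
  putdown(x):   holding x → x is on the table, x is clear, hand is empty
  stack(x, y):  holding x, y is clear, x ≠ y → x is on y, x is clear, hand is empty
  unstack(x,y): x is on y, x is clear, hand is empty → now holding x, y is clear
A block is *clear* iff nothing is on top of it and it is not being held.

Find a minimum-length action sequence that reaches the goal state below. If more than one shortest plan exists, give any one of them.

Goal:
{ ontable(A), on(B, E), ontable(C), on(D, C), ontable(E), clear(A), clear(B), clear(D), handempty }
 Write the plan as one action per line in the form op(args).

unstack(E, D)
putdown(E)
unstack(B, A)
stack(B, E)
pickup(D)
stack(D, C)

step 1 (unstack(E, D)): towers=[A/B; C; D] holding=E
step 2 (putdown(E)): towers=[A/B; C; D; E] holding=-
step 3 (unstack(B, A)): towers=[A; C; D; E] holding=B
step 4 (stack(B, E)): towers=[A; C; D; E/B] holding=-
step 5 (pickup(D)): towers=[A; C; E/B] holding=D
step 6 (stack(D, C)): towers=[A; C/D; E/B] holding=-
goal check: towers=[A; C/D; E/B] holding=- — reached (length 6, optimal by BFS)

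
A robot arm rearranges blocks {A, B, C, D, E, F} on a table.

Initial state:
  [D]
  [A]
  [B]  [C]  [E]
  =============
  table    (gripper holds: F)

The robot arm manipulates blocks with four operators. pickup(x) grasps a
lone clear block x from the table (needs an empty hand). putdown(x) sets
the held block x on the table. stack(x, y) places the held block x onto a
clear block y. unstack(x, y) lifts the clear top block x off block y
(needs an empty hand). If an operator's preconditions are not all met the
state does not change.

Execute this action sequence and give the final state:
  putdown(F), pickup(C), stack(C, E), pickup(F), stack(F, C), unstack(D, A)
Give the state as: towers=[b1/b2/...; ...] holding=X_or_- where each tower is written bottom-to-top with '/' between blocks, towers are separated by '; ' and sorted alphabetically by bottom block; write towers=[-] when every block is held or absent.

step 1 (putdown(F)): towers=[B/A/D; C; E; F] holding=-
step 2 (pickup(C)): towers=[B/A/D; E; F] holding=C
step 3 (stack(C, E)): towers=[B/A/D; E/C; F] holding=-
step 4 (pickup(F)): towers=[B/A/D; E/C] holding=F
step 5 (stack(F, C)): towers=[B/A/D; E/C/F] holding=-
step 6 (unstack(D, A)): towers=[B/A; E/C/F] holding=D

towers=[B/A; E/C/F] holding=D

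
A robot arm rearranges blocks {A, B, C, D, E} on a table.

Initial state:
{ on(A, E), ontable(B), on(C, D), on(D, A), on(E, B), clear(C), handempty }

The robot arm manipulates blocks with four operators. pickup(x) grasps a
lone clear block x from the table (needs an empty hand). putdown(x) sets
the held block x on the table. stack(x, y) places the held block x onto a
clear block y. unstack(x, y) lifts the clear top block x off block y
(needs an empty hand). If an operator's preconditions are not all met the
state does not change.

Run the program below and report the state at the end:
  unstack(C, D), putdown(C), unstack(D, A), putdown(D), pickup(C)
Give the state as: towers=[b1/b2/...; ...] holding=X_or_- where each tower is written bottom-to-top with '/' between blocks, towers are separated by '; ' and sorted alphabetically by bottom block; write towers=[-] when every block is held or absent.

towers=[B/E/A; D] holding=C

step 1 (unstack(C, D)): towers=[B/E/A/D] holding=C
step 2 (putdown(C)): towers=[B/E/A/D; C] holding=-
step 3 (unstack(D, A)): towers=[B/E/A; C] holding=D
step 4 (putdown(D)): towers=[B/E/A; C; D] holding=-
step 5 (pickup(C)): towers=[B/E/A; D] holding=C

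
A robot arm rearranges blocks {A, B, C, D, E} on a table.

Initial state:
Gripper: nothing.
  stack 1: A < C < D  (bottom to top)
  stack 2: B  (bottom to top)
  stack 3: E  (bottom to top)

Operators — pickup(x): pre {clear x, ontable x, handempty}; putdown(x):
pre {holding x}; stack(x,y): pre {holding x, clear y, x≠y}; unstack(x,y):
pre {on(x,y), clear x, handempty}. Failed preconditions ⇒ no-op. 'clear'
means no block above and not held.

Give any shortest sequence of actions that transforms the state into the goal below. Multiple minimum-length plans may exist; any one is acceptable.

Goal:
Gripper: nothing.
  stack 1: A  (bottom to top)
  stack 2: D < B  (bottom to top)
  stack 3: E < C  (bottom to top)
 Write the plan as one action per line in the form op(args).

step 1 (unstack(D, C)): towers=[A/C; B; E] holding=D
step 2 (putdown(D)): towers=[A/C; B; D; E] holding=-
step 3 (pickup(B)): towers=[A/C; D; E] holding=B
step 4 (stack(B, D)): towers=[A/C; D/B; E] holding=-
step 5 (unstack(C, A)): towers=[A; D/B; E] holding=C
step 6 (stack(C, E)): towers=[A; D/B; E/C] holding=-
goal check: towers=[A; D/B; E/C] holding=- — reached (length 6, optimal by BFS)

unstack(D, C)
putdown(D)
pickup(B)
stack(B, D)
unstack(C, A)
stack(C, E)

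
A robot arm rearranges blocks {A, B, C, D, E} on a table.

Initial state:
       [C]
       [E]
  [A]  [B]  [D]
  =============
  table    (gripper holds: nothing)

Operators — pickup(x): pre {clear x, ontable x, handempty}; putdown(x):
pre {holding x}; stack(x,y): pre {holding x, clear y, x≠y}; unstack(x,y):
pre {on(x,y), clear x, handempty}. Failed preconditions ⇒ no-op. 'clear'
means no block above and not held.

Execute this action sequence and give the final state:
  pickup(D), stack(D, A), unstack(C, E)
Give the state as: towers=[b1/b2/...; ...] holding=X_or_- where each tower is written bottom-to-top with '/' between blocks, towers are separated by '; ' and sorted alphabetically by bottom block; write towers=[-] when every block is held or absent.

step 1 (pickup(D)): towers=[A; B/E/C] holding=D
step 2 (stack(D, A)): towers=[A/D; B/E/C] holding=-
step 3 (unstack(C, E)): towers=[A/D; B/E] holding=C

towers=[A/D; B/E] holding=C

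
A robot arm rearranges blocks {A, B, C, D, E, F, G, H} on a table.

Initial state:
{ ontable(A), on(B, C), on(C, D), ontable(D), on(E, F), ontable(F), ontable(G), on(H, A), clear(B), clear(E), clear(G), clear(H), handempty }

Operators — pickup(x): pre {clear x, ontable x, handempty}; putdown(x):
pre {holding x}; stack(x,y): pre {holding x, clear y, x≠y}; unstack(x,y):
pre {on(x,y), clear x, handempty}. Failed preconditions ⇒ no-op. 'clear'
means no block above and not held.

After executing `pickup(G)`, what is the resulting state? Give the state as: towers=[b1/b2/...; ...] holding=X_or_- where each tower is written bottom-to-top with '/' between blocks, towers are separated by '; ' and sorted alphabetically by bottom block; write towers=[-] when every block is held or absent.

towers=[A/H; D/C/B; F/E] holding=G

before: towers=[A/H; D/C/B; F/E; G] holding=-
pre[pickup(G)]: clear(G) yes, ontable(G) yes, handempty yes
all met → apply pickup(G)
after:  towers=[A/H; D/C/B; F/E] holding=G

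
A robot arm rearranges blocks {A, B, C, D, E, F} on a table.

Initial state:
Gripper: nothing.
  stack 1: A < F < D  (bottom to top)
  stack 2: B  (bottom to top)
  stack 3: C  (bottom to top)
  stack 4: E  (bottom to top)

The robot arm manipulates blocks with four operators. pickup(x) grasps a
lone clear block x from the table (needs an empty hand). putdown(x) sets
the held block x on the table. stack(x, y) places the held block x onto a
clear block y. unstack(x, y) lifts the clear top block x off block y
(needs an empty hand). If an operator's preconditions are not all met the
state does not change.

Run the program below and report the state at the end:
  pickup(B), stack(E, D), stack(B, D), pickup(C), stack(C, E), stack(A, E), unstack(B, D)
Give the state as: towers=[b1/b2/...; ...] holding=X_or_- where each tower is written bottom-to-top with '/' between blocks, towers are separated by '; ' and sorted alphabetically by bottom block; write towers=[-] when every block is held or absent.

towers=[A/F/D; E/C] holding=B

step 1 (pickup(B)): towers=[A/F/D; C; E] holding=B
step 2 (stack(E, D)) [no-op]: towers=[A/F/D; C; E] holding=B
step 3 (stack(B, D)): towers=[A/F/D/B; C; E] holding=-
step 4 (pickup(C)): towers=[A/F/D/B; E] holding=C
step 5 (stack(C, E)): towers=[A/F/D/B; E/C] holding=-
step 6 (stack(A, E)) [no-op]: towers=[A/F/D/B; E/C] holding=-
step 7 (unstack(B, D)): towers=[A/F/D; E/C] holding=B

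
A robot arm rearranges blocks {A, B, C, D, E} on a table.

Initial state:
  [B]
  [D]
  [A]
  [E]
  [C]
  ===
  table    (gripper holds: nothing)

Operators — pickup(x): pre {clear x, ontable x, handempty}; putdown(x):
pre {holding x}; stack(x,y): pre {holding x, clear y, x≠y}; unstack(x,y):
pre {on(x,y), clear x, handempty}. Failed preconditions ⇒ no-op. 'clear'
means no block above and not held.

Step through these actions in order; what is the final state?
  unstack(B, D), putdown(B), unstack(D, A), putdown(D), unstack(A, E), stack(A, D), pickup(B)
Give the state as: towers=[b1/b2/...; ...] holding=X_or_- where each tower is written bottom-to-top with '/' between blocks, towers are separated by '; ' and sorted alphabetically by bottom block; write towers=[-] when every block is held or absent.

step 1 (unstack(B, D)): towers=[C/E/A/D] holding=B
step 2 (putdown(B)): towers=[B; C/E/A/D] holding=-
step 3 (unstack(D, A)): towers=[B; C/E/A] holding=D
step 4 (putdown(D)): towers=[B; C/E/A; D] holding=-
step 5 (unstack(A, E)): towers=[B; C/E; D] holding=A
step 6 (stack(A, D)): towers=[B; C/E; D/A] holding=-
step 7 (pickup(B)): towers=[C/E; D/A] holding=B

towers=[C/E; D/A] holding=B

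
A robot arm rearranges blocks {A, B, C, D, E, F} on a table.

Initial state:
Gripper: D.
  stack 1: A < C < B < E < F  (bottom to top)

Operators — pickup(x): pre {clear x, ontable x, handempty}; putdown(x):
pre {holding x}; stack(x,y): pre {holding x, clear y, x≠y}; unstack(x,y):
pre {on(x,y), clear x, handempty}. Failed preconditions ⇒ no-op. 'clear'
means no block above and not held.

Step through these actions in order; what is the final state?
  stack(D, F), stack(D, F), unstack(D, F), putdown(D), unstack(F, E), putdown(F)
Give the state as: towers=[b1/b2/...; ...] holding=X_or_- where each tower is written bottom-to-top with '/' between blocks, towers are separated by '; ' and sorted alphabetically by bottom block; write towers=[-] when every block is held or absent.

step 1 (stack(D, F)): towers=[A/C/B/E/F/D] holding=-
step 2 (stack(D, F)) [no-op]: towers=[A/C/B/E/F/D] holding=-
step 3 (unstack(D, F)): towers=[A/C/B/E/F] holding=D
step 4 (putdown(D)): towers=[A/C/B/E/F; D] holding=-
step 5 (unstack(F, E)): towers=[A/C/B/E; D] holding=F
step 6 (putdown(F)): towers=[A/C/B/E; D; F] holding=-

towers=[A/C/B/E; D; F] holding=-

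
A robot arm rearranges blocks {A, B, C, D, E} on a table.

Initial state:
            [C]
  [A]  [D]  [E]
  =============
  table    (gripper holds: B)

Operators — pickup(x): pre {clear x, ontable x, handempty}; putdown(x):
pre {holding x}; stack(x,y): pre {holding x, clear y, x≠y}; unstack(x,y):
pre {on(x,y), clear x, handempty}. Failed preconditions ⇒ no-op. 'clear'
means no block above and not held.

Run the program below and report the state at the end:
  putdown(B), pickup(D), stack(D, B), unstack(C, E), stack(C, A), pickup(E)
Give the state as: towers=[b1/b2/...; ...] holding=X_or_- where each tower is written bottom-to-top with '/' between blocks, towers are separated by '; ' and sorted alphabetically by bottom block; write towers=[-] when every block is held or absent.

step 1 (putdown(B)): towers=[A; B; D; E/C] holding=-
step 2 (pickup(D)): towers=[A; B; E/C] holding=D
step 3 (stack(D, B)): towers=[A; B/D; E/C] holding=-
step 4 (unstack(C, E)): towers=[A; B/D; E] holding=C
step 5 (stack(C, A)): towers=[A/C; B/D; E] holding=-
step 6 (pickup(E)): towers=[A/C; B/D] holding=E

towers=[A/C; B/D] holding=E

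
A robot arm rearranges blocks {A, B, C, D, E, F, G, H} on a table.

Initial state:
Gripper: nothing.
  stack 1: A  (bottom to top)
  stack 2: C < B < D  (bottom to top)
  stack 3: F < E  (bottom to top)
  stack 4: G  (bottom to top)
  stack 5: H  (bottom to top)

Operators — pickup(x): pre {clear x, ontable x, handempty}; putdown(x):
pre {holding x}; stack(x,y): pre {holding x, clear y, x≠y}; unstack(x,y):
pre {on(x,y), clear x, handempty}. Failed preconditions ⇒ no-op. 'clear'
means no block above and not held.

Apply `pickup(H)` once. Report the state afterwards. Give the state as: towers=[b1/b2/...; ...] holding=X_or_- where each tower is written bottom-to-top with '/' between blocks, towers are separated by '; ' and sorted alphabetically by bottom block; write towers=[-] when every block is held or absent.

before: towers=[A; C/B/D; F/E; G; H] holding=-
pre[pickup(H)]: clear(H) ok, ontable(H) ok, handempty ok
all met → apply pickup(H)
after:  towers=[A; C/B/D; F/E; G] holding=H

towers=[A; C/B/D; F/E; G] holding=H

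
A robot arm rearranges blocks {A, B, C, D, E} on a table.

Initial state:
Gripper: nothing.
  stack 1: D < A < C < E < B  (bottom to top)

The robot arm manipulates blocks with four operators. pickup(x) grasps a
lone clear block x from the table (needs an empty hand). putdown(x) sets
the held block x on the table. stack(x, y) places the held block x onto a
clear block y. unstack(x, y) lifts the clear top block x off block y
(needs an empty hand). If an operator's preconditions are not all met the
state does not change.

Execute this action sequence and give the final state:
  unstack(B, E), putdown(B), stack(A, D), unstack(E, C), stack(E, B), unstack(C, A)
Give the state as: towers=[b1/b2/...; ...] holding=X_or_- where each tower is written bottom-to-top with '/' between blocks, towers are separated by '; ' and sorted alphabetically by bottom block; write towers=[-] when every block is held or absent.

towers=[B/E; D/A] holding=C

step 1 (unstack(B, E)): towers=[D/A/C/E] holding=B
step 2 (putdown(B)): towers=[B; D/A/C/E] holding=-
step 3 (stack(A, D)) [no-op]: towers=[B; D/A/C/E] holding=-
step 4 (unstack(E, C)): towers=[B; D/A/C] holding=E
step 5 (stack(E, B)): towers=[B/E; D/A/C] holding=-
step 6 (unstack(C, A)): towers=[B/E; D/A] holding=C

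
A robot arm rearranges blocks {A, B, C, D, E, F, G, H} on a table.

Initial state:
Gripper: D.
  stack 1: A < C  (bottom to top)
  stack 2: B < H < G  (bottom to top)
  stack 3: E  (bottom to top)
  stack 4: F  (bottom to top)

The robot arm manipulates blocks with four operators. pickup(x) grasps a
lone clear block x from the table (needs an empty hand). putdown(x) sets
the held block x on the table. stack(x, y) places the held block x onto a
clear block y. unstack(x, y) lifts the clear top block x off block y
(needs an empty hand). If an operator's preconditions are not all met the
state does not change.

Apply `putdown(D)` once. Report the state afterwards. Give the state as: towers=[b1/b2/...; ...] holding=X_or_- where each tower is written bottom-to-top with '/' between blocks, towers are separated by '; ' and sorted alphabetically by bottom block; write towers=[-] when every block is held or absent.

towers=[A/C; B/H/G; D; E; F] holding=-

before: towers=[A/C; B/H/G; E; F] holding=D
pre[putdown(D)]: holding(D) yes
all met → apply putdown(D)
after:  towers=[A/C; B/H/G; D; E; F] holding=-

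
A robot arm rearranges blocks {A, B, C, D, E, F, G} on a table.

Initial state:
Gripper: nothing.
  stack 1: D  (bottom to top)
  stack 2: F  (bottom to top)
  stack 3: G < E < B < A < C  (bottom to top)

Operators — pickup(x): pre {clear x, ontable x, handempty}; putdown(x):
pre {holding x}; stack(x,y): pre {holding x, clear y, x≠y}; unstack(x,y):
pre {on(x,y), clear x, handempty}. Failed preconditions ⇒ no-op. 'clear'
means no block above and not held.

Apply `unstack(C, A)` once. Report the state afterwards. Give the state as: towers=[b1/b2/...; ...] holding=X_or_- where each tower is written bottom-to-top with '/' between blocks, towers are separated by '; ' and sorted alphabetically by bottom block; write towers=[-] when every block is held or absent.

before: towers=[D; F; G/E/B/A/C] holding=-
pre[unstack(C, A)]: on(C,A) ✓, clear(C) ✓, handempty ✓
all met → apply unstack(C, A)
after:  towers=[D; F; G/E/B/A] holding=C

towers=[D; F; G/E/B/A] holding=C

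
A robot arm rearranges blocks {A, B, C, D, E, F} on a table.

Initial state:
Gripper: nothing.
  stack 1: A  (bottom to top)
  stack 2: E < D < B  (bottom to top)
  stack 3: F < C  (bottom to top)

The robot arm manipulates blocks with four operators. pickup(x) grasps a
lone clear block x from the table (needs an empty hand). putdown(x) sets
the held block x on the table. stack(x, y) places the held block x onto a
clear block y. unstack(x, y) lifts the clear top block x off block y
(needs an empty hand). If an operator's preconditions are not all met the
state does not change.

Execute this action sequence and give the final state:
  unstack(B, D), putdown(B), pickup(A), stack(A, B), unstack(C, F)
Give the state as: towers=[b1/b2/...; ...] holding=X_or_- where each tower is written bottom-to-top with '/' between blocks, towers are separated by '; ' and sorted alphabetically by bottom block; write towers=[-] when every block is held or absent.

step 1 (unstack(B, D)): towers=[A; E/D; F/C] holding=B
step 2 (putdown(B)): towers=[A; B; E/D; F/C] holding=-
step 3 (pickup(A)): towers=[B; E/D; F/C] holding=A
step 4 (stack(A, B)): towers=[B/A; E/D; F/C] holding=-
step 5 (unstack(C, F)): towers=[B/A; E/D; F] holding=C

towers=[B/A; E/D; F] holding=C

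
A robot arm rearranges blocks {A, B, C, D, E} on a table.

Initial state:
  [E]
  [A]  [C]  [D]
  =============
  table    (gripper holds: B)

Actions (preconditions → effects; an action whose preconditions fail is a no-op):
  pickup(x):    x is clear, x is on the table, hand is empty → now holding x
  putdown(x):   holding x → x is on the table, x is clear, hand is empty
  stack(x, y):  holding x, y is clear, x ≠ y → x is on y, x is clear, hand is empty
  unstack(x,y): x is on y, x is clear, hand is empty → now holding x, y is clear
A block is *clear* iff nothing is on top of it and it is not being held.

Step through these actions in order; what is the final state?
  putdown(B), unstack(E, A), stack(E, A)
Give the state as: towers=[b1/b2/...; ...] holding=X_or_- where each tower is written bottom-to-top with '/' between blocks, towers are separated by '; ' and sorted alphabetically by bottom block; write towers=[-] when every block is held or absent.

towers=[A/E; B; C; D] holding=-

step 1 (putdown(B)): towers=[A/E; B; C; D] holding=-
step 2 (unstack(E, A)): towers=[A; B; C; D] holding=E
step 3 (stack(E, A)): towers=[A/E; B; C; D] holding=-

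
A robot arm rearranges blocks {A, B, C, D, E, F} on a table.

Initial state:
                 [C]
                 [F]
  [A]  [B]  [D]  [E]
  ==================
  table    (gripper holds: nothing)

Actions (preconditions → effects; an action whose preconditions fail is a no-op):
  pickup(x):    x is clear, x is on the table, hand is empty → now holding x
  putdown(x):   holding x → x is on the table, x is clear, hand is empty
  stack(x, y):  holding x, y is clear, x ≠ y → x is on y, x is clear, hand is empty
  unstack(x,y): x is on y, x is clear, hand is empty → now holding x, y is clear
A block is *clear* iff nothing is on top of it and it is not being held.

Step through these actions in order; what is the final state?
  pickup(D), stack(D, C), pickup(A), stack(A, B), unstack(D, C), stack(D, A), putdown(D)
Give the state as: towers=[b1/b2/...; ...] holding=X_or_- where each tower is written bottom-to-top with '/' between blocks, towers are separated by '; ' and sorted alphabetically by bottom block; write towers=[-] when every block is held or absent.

step 1 (pickup(D)): towers=[A; B; E/F/C] holding=D
step 2 (stack(D, C)): towers=[A; B; E/F/C/D] holding=-
step 3 (pickup(A)): towers=[B; E/F/C/D] holding=A
step 4 (stack(A, B)): towers=[B/A; E/F/C/D] holding=-
step 5 (unstack(D, C)): towers=[B/A; E/F/C] holding=D
step 6 (stack(D, A)): towers=[B/A/D; E/F/C] holding=-
step 7 (putdown(D)) [no-op]: towers=[B/A/D; E/F/C] holding=-

towers=[B/A/D; E/F/C] holding=-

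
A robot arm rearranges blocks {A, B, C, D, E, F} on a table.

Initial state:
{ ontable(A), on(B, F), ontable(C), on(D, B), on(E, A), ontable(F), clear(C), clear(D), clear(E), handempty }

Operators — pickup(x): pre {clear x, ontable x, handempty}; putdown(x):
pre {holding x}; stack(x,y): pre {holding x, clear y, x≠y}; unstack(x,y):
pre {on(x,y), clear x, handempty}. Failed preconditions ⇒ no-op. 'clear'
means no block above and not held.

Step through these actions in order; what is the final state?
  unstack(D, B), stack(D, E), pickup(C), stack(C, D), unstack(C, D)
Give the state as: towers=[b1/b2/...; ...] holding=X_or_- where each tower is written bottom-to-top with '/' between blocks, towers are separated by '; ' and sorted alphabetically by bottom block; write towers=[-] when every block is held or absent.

towers=[A/E/D; F/B] holding=C

step 1 (unstack(D, B)): towers=[A/E; C; F/B] holding=D
step 2 (stack(D, E)): towers=[A/E/D; C; F/B] holding=-
step 3 (pickup(C)): towers=[A/E/D; F/B] holding=C
step 4 (stack(C, D)): towers=[A/E/D/C; F/B] holding=-
step 5 (unstack(C, D)): towers=[A/E/D; F/B] holding=C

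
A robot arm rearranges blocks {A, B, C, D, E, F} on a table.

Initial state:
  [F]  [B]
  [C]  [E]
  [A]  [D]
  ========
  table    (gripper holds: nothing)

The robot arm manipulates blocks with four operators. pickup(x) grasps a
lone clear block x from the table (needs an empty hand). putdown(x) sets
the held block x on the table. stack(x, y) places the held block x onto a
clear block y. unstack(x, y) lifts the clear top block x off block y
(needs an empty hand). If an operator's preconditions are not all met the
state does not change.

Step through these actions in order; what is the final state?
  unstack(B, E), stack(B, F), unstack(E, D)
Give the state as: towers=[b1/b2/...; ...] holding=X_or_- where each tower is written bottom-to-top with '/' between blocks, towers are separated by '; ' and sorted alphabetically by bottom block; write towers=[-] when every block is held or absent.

towers=[A/C/F/B; D] holding=E

step 1 (unstack(B, E)): towers=[A/C/F; D/E] holding=B
step 2 (stack(B, F)): towers=[A/C/F/B; D/E] holding=-
step 3 (unstack(E, D)): towers=[A/C/F/B; D] holding=E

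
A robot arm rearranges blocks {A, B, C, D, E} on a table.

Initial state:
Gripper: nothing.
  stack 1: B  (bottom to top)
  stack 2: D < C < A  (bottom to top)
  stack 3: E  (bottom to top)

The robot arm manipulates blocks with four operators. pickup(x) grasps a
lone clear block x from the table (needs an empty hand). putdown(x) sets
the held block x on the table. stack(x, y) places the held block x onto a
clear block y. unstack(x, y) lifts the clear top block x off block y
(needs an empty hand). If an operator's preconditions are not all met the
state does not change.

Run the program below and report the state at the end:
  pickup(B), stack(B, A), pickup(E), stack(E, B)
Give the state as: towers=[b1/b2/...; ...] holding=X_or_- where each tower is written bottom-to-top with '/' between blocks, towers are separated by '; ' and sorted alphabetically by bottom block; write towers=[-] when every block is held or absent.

step 1 (pickup(B)): towers=[D/C/A; E] holding=B
step 2 (stack(B, A)): towers=[D/C/A/B; E] holding=-
step 3 (pickup(E)): towers=[D/C/A/B] holding=E
step 4 (stack(E, B)): towers=[D/C/A/B/E] holding=-

towers=[D/C/A/B/E] holding=-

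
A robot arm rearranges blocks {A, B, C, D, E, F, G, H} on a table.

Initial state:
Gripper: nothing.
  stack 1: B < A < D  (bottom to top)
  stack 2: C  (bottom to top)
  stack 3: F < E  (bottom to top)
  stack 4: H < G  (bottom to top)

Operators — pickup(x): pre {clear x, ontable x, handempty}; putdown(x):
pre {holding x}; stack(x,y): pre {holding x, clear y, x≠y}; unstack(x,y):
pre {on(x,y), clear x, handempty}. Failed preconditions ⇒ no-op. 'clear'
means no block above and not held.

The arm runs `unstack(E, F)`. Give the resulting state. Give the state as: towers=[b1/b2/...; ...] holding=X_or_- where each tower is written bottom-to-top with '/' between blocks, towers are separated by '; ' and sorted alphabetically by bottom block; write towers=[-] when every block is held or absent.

towers=[B/A/D; C; F; H/G] holding=E

before: towers=[B/A/D; C; F/E; H/G] holding=-
pre[unstack(E, F)]: on(E,F) ok, clear(E) ok, handempty ok
all met → apply unstack(E, F)
after:  towers=[B/A/D; C; F; H/G] holding=E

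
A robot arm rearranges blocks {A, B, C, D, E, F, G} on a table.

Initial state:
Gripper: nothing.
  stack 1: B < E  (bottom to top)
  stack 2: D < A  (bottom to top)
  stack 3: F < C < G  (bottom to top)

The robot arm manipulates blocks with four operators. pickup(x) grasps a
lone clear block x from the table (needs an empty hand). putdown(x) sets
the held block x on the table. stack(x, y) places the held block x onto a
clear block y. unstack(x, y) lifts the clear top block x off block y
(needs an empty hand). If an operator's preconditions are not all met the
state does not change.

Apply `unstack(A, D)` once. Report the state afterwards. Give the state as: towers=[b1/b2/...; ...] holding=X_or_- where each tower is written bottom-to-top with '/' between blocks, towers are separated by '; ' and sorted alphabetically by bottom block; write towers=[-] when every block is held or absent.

before: towers=[B/E; D/A; F/C/G] holding=-
pre[unstack(A, D)]: on(A,D) ok, clear(A) ok, handempty ok
all met → apply unstack(A, D)
after:  towers=[B/E; D; F/C/G] holding=A

towers=[B/E; D; F/C/G] holding=A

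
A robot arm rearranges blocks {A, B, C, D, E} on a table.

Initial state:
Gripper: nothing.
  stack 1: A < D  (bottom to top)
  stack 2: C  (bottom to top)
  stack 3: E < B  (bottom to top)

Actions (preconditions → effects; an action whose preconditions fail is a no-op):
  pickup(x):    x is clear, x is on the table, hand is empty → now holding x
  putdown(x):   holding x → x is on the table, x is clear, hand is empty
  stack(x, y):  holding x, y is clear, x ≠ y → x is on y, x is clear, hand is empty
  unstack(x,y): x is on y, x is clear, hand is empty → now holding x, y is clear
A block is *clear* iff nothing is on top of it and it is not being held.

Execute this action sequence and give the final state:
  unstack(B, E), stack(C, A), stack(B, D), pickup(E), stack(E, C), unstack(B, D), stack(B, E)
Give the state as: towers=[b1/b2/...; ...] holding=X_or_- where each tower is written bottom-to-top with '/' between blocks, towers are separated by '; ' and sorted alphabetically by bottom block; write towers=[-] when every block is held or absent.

towers=[A/D; C/E/B] holding=-

step 1 (unstack(B, E)): towers=[A/D; C; E] holding=B
step 2 (stack(C, A)) [no-op]: towers=[A/D; C; E] holding=B
step 3 (stack(B, D)): towers=[A/D/B; C; E] holding=-
step 4 (pickup(E)): towers=[A/D/B; C] holding=E
step 5 (stack(E, C)): towers=[A/D/B; C/E] holding=-
step 6 (unstack(B, D)): towers=[A/D; C/E] holding=B
step 7 (stack(B, E)): towers=[A/D; C/E/B] holding=-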